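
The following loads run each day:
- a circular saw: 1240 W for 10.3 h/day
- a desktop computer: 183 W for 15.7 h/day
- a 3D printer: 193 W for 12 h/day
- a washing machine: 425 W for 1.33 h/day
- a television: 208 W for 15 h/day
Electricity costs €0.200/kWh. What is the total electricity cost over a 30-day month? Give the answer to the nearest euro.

€130

circular saw: 1240 W × 10.3 h × 30 d = 383,160 Wh = 383.2 kWh
desktop computer: 183 W × 15.7 h × 30 d = 86,193 Wh = 86.19 kWh
3D printer: 193 W × 12 h × 30 d = 69,480 Wh = 69.48 kWh
washing machine: 425 W × 1.33 h × 30 d = 16,958 Wh = 16.96 kWh
television: 208 W × 15 h × 30 d = 93,600 Wh = 93.6 kWh
Total energy = 383.2 + 86.19 + 69.48 + 16.96 + 93.6 = 649.4 kWh
Cost = 649.4 kWh × €0.200 = €129.88 ≈ €130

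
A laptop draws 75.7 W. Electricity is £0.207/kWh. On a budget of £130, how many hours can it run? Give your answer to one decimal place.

8296.2 h

Energy budget = £130 / £0.207 per kWh = 628 kWh = 628,019 Wh
Runtime = 628,019 Wh / 75.7 W = 8,296 h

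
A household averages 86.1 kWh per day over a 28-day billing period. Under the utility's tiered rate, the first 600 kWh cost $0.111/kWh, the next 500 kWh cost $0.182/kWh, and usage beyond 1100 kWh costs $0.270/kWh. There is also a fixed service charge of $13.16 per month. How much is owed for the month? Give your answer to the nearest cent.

Usage = 86.1 kWh/day × 28 days = 2410.8 kWh
First 600 kWh × $0.111 = $66.60
Next 500 kWh × $0.182 = $91.00
Remaining 1310.8 kWh × $0.270 = $353.92
Energy charge = $511.52; + service $13.16 = $524.68

$524.68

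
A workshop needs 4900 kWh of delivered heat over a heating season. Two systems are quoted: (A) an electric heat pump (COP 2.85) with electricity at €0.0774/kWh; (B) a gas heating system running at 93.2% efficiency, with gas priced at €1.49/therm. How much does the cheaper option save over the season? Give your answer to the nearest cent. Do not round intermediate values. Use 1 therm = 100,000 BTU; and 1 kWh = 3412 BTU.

Heat load = 4900 kWh × 3412 = 16,718,800 BTU
Gas: input = 16,718,800 / 0.932 = 17,938,627 BTU = 179.4 therm → 179.4 × €1.49 = €267.29
Heat pump: 16,718,800 BTU / 3412 = 4,900 kWh heat; / 2.85 = 1,719 kWh in → × €0.0774 = €133.07
Difference = |€267.29 − €133.07| = €134.21

€134.21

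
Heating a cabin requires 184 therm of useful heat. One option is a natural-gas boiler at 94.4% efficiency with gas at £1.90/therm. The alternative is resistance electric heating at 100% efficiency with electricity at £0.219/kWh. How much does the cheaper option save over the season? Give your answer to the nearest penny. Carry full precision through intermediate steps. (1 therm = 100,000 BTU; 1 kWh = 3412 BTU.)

£810.67

Heat load = 184 therm × 100,000 = 18,400,000 BTU
Gas: input = 18,400,000 / 0.944 = 19,491,525 BTU = 194.9 therm → 194.9 × £1.90 = £370.34
Electric: 18,400,000 BTU / 3412 = 5,393 kWh → × £0.219 = £1,181.01
Difference = |£370.34 − £1,181.01| = £810.67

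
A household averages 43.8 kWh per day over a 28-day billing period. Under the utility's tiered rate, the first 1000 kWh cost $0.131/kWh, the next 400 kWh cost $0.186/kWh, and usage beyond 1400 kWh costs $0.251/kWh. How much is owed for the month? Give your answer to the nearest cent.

$173.11

Usage = 43.8 kWh/day × 28 days = 1226.4 kWh
First 1000 kWh × $0.131 = $131.00
Next 226.4 kWh × $0.186 = $42.11
Remaining tier: 0 kWh (not reached)
Total = $173.11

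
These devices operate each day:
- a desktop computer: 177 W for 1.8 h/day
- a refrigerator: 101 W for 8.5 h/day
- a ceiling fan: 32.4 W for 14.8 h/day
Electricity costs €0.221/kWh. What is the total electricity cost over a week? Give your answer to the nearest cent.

desktop computer: 177 W × 1.8 h × 7 d = 2,230 Wh = 2.23 kWh
refrigerator: 101 W × 8.5 h × 7 d = 6,010 Wh = 6.01 kWh
ceiling fan: 32.4 W × 14.8 h × 7 d = 3,357 Wh = 3.357 kWh
Total energy = 2.23 + 6.01 + 3.357 = 11.6 kWh
Cost = 11.6 kWh × €0.221 = €2.56

€2.56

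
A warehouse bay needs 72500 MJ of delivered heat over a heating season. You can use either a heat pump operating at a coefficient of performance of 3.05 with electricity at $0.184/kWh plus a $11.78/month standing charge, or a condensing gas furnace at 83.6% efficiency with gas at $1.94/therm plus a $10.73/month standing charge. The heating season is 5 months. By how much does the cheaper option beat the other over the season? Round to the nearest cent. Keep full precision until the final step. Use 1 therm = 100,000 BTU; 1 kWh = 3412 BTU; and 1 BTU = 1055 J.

Heat load = 72500 MJ = 72,500,000,000 J / 1055 = 68,720,379 BTU
Gas: input = 68,720,379 / 0.836 = 82,201,410 BTU = 822 therm → 822 × $1.94 = $1,594.71; + 5 × $10.73 standing = $1,648.36
Heat pump: 68,720,379 BTU / 3412 = 20,140 kWh heat; / 3.05 = 6,604 kWh in → × $0.184 = $1,215.05; + 5 × $11.78 standing = $1,273.95
Difference = |$1,648.36 − $1,273.95| = $374.41

$374.41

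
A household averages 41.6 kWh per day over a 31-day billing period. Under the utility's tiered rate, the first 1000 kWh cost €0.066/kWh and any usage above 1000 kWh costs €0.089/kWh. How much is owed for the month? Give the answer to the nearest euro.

€92

Usage = 41.6 kWh/day × 31 days = 1289.6 kWh
First 1000 kWh × €0.066 = €66.00
Remaining 289.6 kWh × €0.089 = €25.77
Total = €91.77 ≈ €92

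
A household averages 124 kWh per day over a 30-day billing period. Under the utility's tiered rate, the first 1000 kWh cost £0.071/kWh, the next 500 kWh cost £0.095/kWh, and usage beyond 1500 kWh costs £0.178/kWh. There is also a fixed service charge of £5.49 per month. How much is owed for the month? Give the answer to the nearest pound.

Usage = 124 kWh/day × 30 days = 3720 kWh
First 1000 kWh × £0.071 = £71.00
Next 500 kWh × £0.095 = £47.50
Remaining 2220 kWh × £0.178 = £395.16
Energy charge = £513.66; + service £5.49 = £519.15 ≈ £519

£519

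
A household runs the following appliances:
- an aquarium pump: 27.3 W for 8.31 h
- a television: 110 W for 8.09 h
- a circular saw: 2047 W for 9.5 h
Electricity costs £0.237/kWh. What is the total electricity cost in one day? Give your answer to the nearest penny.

£4.87

aquarium pump: 27.3 W × 8.31 h = 227 Wh = 0.2269 kWh
television: 110 W × 8.09 h = 890 Wh = 0.8899 kWh
circular saw: 2047 W × 9.5 h = 19,446 Wh = 19.45 kWh
Total energy = 0.2269 + 0.8899 + 19.45 = 20.56 kWh
Cost = 20.56 kWh × £0.237 = £4.87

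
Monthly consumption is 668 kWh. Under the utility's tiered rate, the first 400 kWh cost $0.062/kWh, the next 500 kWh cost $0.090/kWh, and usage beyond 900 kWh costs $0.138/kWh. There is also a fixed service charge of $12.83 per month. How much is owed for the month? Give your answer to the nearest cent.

First 400 kWh × $0.062 = $24.80
Next 268 kWh × $0.090 = $24.12
Remaining tier: 0 kWh (not reached)
Energy charge = $48.92; + service $12.83 = $61.75

$61.75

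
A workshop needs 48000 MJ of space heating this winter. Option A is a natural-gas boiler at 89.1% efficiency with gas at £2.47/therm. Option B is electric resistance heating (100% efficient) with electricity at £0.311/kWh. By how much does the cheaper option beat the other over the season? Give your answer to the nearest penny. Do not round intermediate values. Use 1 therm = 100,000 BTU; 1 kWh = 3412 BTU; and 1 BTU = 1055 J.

Heat load = 48000 MJ = 48,000,000,000 J / 1055 = 45,497,630 BTU
Gas: input = 45,497,630 / 0.891 = 51,063,558 BTU = 510.6 therm → 510.6 × £2.47 = £1,261.27
Electric: 45,497,630 BTU / 3412 = 13,330 kWh → × £0.311 = £4,147.06
Difference = |£1,261.27 − £4,147.06| = £2,885.79

£2885.79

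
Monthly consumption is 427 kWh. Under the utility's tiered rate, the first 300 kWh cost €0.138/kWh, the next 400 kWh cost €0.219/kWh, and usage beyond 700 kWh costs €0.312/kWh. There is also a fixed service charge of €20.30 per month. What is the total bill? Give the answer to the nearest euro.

First 300 kWh × €0.138 = €41.40
Next 127 kWh × €0.219 = €27.81
Remaining tier: 0 kWh (not reached)
Energy charge = €69.21; + service €20.30 = €89.51 ≈ €90

€90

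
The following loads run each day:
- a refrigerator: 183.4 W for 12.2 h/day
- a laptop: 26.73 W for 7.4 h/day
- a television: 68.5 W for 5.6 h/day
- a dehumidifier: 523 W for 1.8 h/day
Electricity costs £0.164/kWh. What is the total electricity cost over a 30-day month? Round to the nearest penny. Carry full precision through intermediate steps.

£18.50

refrigerator: 183.4 W × 12.2 h × 30 d = 67,124 Wh = 67.12 kWh
laptop: 26.73 W × 7.4 h × 30 d = 5,934 Wh = 5.934 kWh
television: 68.5 W × 5.6 h × 30 d = 11,508 Wh = 11.51 kWh
dehumidifier: 523 W × 1.8 h × 30 d = 28,242 Wh = 28.24 kWh
Total energy = 67.12 + 5.934 + 11.51 + 28.24 = 112.8 kWh
Cost = 112.8 kWh × £0.164 = £18.50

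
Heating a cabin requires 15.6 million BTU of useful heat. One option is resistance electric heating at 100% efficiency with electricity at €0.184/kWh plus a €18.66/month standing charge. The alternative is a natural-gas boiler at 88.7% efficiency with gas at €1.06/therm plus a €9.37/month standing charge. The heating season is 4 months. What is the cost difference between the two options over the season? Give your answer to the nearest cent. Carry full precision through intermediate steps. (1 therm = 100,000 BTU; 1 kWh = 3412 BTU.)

Heat load = 15.6 × 10⁶ BTU = 15,600,000 BTU
Gas: input = 15,600,000 / 0.887 = 17,587,373 BTU = 175.9 therm → 175.9 × €1.06 = €186.43; + 4 × €9.37 standing = €223.91
Electric: 15,600,000 BTU / 3412 = 4,572 kWh → × €0.184 = €841.27; + 4 × €18.66 standing = €915.91
Difference = |€223.91 − €915.91| = €692.00

€692.00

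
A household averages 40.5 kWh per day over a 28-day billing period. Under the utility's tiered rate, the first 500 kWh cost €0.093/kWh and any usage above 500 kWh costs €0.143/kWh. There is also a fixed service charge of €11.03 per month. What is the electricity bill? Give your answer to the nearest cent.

Usage = 40.5 kWh/day × 28 days = 1134 kWh
First 500 kWh × €0.093 = €46.50
Remaining 634 kWh × €0.143 = €90.66
Energy charge = €137.16; + service €11.03 = €148.19

€148.19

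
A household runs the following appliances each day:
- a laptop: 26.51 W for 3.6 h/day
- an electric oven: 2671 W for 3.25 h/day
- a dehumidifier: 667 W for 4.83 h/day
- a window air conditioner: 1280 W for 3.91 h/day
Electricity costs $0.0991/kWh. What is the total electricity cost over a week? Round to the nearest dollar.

laptop: 26.51 W × 3.6 h × 7 d = 668 Wh = 0.6681 kWh
electric oven: 2671 W × 3.25 h × 7 d = 60,765 Wh = 60.77 kWh
dehumidifier: 667 W × 4.83 h × 7 d = 22,551 Wh = 22.55 kWh
window air conditioner: 1280 W × 3.91 h × 7 d = 35,034 Wh = 35.03 kWh
Total energy = 0.6681 + 60.77 + 22.55 + 35.03 = 119 kWh
Cost = 119 kWh × $0.0991 = $11.79 ≈ $12

$12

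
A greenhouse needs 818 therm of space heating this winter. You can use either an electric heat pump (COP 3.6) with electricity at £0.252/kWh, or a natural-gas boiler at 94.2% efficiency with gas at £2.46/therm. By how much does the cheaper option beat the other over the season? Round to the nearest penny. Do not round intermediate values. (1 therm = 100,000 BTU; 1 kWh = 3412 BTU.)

Heat load = 818 therm × 100,000 = 81,800,000 BTU
Gas: input = 81,800,000 / 0.942 = 86,836,518 BTU = 868.4 therm → 868.4 × £2.46 = £2,136.18
Heat pump: 81,800,000 BTU / 3412 = 23,970 kWh heat; / 3.6 = 6,660 kWh in → × £0.252 = £1,678.19
Difference = |£2,136.18 − £1,678.19| = £457.98

£457.98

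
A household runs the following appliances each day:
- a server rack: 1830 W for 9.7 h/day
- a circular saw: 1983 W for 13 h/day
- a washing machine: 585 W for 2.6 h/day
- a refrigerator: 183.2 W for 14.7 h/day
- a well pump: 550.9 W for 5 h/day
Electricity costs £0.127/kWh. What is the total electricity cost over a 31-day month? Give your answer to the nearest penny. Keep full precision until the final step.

server rack: 1830 W × 9.7 h × 31 d = 550,281 Wh = 550.3 kWh
circular saw: 1983 W × 13 h × 31 d = 799,149 Wh = 799.1 kWh
washing machine: 585 W × 2.6 h × 31 d = 47,151 Wh = 47.15 kWh
refrigerator: 183.2 W × 14.7 h × 31 d = 83,484 Wh = 83.48 kWh
well pump: 550.9 W × 5 h × 31 d = 85,390 Wh = 85.39 kWh
Total energy = 550.3 + 799.1 + 47.15 + 83.48 + 85.39 = 1,565 kWh
Cost = 1,565 kWh × £0.127 = £198.81

£198.81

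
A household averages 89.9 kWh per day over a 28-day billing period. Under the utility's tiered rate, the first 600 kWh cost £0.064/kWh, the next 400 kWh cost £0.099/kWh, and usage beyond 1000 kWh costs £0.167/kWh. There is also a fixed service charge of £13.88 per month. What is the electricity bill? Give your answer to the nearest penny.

Usage = 89.9 kWh/day × 28 days = 2517.2 kWh
First 600 kWh × £0.064 = £38.40
Next 400 kWh × £0.099 = £39.60
Remaining 1517.2 kWh × £0.167 = £253.37
Energy charge = £331.37; + service £13.88 = £345.25

£345.25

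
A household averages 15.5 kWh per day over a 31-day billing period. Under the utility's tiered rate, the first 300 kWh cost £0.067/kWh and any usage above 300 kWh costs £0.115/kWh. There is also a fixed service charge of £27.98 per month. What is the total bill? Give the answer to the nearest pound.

Usage = 15.5 kWh/day × 31 days = 480.5 kWh
First 300 kWh × £0.067 = £20.10
Remaining 180.5 kWh × £0.115 = £20.76
Energy charge = £40.86; + service £27.98 = £68.84 ≈ £69

£69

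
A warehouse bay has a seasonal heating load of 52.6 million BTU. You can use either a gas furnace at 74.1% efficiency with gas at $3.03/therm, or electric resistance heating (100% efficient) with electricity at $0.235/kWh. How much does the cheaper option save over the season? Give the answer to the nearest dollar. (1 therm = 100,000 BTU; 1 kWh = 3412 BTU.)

Heat load = 52.6 × 10⁶ BTU = 52,600,000 BTU
Gas: input = 52,600,000 / 0.741 = 70,985,155 BTU = 709.9 therm → 709.9 × $3.03 = $2,150.85
Electric: 52,600,000 BTU / 3412 = 15,420 kWh → × $0.235 = $3,622.80
Difference = |$2,150.85 − $3,622.80| = $1,471.95 ≈ $1472

$1472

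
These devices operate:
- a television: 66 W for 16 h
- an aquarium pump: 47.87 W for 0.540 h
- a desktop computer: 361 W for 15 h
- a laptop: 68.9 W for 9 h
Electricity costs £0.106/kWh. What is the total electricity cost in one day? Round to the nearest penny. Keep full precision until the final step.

£0.75

television: 66 W × 16 h = 1,056 Wh = 1.056 kWh
aquarium pump: 47.87 W × 0.540 h = 26 Wh = 0.02585 kWh
desktop computer: 361 W × 15 h = 5,415 Wh = 5.415 kWh
laptop: 68.9 W × 9 h = 620 Wh = 0.6201 kWh
Total energy = 1.056 + 0.02585 + 5.415 + 0.6201 = 7.117 kWh
Cost = 7.117 kWh × £0.106 = £0.75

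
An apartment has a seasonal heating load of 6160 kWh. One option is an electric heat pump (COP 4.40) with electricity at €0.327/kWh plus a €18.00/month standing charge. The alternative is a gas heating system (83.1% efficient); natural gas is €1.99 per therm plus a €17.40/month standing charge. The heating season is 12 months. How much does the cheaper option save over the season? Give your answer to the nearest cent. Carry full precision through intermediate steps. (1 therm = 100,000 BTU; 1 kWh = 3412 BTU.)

Heat load = 6160 kWh × 3412 = 21,017,920 BTU
Gas: input = 21,017,920 / 0.831 = 25,292,323 BTU = 252.9 therm → 252.9 × €1.99 = €503.32; + 12 × €17.40 standing = €712.12
Heat pump: 21,017,920 BTU / 3412 = 6,160 kWh heat; / 4.40 = 1,400 kWh in → × €0.327 = €457.80; + 12 × €18.00 standing = €673.80
Difference = |€712.12 − €673.80| = €38.32

€38.32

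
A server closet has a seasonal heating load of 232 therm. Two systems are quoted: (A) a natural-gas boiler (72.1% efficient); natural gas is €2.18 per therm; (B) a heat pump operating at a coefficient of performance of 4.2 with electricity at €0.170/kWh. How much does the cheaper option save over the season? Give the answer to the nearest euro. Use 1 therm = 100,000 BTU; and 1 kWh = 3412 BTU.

€426

Heat load = 232 therm × 100,000 = 23,200,000 BTU
Gas: input = 23,200,000 / 0.721 = 32,177,531 BTU = 321.8 therm → 321.8 × €2.18 = €701.47
Heat pump: 23,200,000 BTU / 3412 = 6,800 kWh heat; / 4.2 = 1,619 kWh in → × €0.170 = €275.22
Difference = |€701.47 − €275.22| = €426.25 ≈ €426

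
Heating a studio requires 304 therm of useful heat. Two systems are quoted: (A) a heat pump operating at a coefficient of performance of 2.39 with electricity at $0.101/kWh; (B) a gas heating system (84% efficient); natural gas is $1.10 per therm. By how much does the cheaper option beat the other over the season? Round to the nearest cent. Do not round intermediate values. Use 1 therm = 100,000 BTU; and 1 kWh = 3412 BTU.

$21.58

Heat load = 304 therm × 100,000 = 30,400,000 BTU
Gas: input = 30,400,000 / 0.84 = 36,190,476 BTU = 361.9 therm → 361.9 × $1.10 = $398.10
Heat pump: 30,400,000 BTU / 3412 = 8,910 kWh heat; / 2.39 = 3,728 kWh in → × $0.101 = $376.52
Difference = |$398.10 − $376.52| = $21.58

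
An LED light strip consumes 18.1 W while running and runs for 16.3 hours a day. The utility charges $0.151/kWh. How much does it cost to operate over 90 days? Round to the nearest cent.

$4.01

Energy = 18.1 W × 16.3 h/day × 90 days = 26,553 Wh = 26.55 kWh
Cost = 26.55 kWh × $0.151/kWh = $4.01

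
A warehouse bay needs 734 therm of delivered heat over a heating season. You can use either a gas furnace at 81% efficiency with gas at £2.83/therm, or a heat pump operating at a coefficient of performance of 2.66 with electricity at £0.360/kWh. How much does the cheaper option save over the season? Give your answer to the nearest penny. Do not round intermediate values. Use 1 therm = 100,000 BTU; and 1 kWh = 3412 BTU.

Heat load = 734 therm × 100,000 = 73,400,000 BTU
Gas: input = 73,400,000 / 0.81 = 90,617,284 BTU = 906.2 therm → 906.2 × £2.83 = £2,564.47
Heat pump: 73,400,000 BTU / 3412 = 21,510 kWh heat; / 2.66 = 8,087 kWh in → × £0.360 = £2,911.44
Difference = |£2,564.47 − £2,911.44| = £346.97

£346.97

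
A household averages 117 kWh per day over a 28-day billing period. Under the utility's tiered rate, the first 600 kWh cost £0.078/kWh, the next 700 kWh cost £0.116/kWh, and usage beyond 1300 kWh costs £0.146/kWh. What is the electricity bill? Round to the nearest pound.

£416

Usage = 117 kWh/day × 28 days = 3276 kWh
First 600 kWh × £0.078 = £46.80
Next 700 kWh × £0.116 = £81.20
Remaining 1976 kWh × £0.146 = £288.50
Total = £416.50 ≈ £416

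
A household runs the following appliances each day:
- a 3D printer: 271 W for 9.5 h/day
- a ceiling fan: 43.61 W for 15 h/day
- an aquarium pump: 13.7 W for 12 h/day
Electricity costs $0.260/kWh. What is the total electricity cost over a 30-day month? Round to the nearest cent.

3D printer: 271 W × 9.5 h × 30 d = 77,235 Wh = 77.23 kWh
ceiling fan: 43.61 W × 15 h × 30 d = 19,624 Wh = 19.62 kWh
aquarium pump: 13.7 W × 12 h × 30 d = 4,932 Wh = 4.932 kWh
Total energy = 77.23 + 19.62 + 4.932 = 101.8 kWh
Cost = 101.8 kWh × $0.260 = $26.47

$26.47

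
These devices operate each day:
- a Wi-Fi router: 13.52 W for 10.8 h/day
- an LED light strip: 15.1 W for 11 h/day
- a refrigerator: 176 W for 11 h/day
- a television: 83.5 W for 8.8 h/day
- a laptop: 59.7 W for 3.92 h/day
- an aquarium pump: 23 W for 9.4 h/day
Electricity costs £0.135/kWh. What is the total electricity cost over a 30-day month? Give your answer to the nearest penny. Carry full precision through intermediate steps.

£13.90

Wi-Fi router: 13.52 W × 10.8 h × 30 d = 4,380 Wh = 4.38 kWh
LED light strip: 15.1 W × 11 h × 30 d = 4,983 Wh = 4.983 kWh
refrigerator: 176 W × 11 h × 30 d = 58,080 Wh = 58.08 kWh
television: 83.5 W × 8.8 h × 30 d = 22,044 Wh = 22.04 kWh
laptop: 59.7 W × 3.92 h × 30 d = 7,021 Wh = 7.021 kWh
aquarium pump: 23 W × 9.4 h × 30 d = 6,486 Wh = 6.486 kWh
Total energy = 4.38 + 4.983 + 58.08 + 22.04 + 7.021 + 6.486 = 103 kWh
Cost = 103 kWh × £0.135 = £13.90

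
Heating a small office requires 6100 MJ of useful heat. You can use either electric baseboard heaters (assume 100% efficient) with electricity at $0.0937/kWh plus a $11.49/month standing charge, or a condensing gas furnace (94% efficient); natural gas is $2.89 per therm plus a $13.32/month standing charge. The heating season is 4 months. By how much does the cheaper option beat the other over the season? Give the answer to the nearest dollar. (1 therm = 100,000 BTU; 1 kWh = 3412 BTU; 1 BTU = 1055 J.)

Heat load = 6100 MJ = 6,100,000,000 J / 1055 = 5,781,991 BTU
Gas: input = 5,781,991 / 0.94 = 6,151,054 BTU = 61.51 therm → 61.51 × $2.89 = $177.77; + 4 × $13.32 standing = $231.05
Electric: 5,781,991 BTU / 3412 = 1,695 kWh → × $0.0937 = $158.78; + 4 × $11.49 standing = $204.74
Difference = |$231.05 − $204.74| = $26.30 ≈ $26

$26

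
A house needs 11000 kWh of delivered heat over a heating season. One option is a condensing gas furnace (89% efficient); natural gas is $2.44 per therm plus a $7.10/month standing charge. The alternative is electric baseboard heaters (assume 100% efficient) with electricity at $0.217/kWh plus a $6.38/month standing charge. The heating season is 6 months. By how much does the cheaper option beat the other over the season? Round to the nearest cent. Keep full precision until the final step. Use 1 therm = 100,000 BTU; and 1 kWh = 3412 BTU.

$1353.71

Heat load = 11000 kWh × 3412 = 37,532,000 BTU
Gas: input = 37,532,000 / 0.89 = 42,170,787 BTU = 421.7 therm → 421.7 × $2.44 = $1,028.97; + 6 × $7.10 standing = $1,071.57
Electric: 37,532,000 BTU / 3412 = 11,000 kWh → × $0.217 = $2,387.00; + 6 × $6.38 standing = $2,425.28
Difference = |$1,071.57 − $2,425.28| = $1,353.71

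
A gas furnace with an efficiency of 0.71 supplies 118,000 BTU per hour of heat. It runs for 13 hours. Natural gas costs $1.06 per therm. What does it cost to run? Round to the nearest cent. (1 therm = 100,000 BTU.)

$22.90

Heat delivered = 118,000 BTU/h × 13 h = 1,534,000 BTU
Gas input = 1,534,000 / 0.71 = 2,160,563 BTU
= 2,160,563 / 100,000 = 21.61 therm
Cost = 21.61 × $1.06/therm = $22.90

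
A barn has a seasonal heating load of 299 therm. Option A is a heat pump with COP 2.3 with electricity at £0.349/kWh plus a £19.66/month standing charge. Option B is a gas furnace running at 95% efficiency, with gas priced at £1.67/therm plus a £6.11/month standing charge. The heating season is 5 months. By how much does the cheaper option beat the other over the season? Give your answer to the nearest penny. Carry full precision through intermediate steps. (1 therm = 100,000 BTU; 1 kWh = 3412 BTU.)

£871.86

Heat load = 299 therm × 100,000 = 29,900,000 BTU
Gas: input = 29,900,000 / 0.95 = 31,473,684 BTU = 314.7 therm → 314.7 × £1.67 = £525.61; + 5 × £6.11 standing = £556.16
Heat pump: 29,900,000 BTU / 3412 = 8,763 kWh heat; / 2.3 = 3,810 kWh in → × £0.349 = £1,329.72; + 5 × £19.66 standing = £1,428.02
Difference = |£556.16 − £1,428.02| = £871.86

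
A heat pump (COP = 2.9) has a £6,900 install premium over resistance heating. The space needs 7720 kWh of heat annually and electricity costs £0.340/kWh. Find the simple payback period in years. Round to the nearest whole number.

Resistance: 7720 kWh × £0.340 = £2,624.80/yr
Heat pump: 7720 / 2.9 = 2662 kWh in → × £0.340 = £905.10/yr
Annual savings = £1,719.70
Payback = £6,900 / £1,719.70 = 4.01 years

4 years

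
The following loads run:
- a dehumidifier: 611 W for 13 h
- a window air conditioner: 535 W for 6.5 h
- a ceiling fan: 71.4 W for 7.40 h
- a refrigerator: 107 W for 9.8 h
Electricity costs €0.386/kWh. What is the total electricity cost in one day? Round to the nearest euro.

€5

dehumidifier: 611 W × 13 h = 7,943 Wh = 7.943 kWh
window air conditioner: 535 W × 6.5 h = 3,478 Wh = 3.478 kWh
ceiling fan: 71.4 W × 7.40 h = 528 Wh = 0.5284 kWh
refrigerator: 107 W × 9.8 h = 1,049 Wh = 1.049 kWh
Total energy = 7.943 + 3.478 + 0.5284 + 1.049 = 13 kWh
Cost = 13 kWh × €0.386 = €5.02 ≈ €5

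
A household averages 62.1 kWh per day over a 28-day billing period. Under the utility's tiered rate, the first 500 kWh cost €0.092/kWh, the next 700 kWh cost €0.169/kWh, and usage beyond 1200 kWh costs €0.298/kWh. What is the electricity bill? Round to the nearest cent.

Usage = 62.1 kWh/day × 28 days = 1738.8 kWh
First 500 kWh × €0.092 = €46.00
Next 700 kWh × €0.169 = €118.30
Remaining 538.8 kWh × €0.298 = €160.56
Total = €324.86

€324.86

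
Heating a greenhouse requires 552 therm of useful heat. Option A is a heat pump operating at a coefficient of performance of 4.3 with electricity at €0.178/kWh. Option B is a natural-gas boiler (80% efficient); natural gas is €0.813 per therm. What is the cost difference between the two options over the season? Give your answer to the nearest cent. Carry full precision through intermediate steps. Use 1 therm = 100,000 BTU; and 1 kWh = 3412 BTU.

Heat load = 552 therm × 100,000 = 55,200,000 BTU
Gas: input = 55,200,000 / 0.80 = 69,000,000 BTU = 690 therm → 690 × €0.813 = €560.97
Heat pump: 55,200,000 BTU / 3412 = 16,180 kWh heat; / 4.3 = 3,762 kWh in → × €0.178 = €669.70
Difference = |€560.97 − €669.70| = €108.73

€108.73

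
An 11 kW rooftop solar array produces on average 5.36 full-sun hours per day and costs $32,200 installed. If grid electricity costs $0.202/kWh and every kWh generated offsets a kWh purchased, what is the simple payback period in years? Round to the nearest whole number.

7 years

Daily generation = 11 kW × 5.36 h = 58.96 kWh
Annual generation = 58.96 × 365 = 21520 kWh
Annual savings = 21520 × $0.202 = $4,347.12
Payback = $32,200 / $4,347.12 = 7.41 years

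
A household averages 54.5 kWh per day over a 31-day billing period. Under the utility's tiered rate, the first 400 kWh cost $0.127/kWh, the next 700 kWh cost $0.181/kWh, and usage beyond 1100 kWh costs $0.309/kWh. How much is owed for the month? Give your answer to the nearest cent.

$359.66

Usage = 54.5 kWh/day × 31 days = 1689.5 kWh
First 400 kWh × $0.127 = $50.80
Next 700 kWh × $0.181 = $126.70
Remaining 589.5 kWh × $0.309 = $182.16
Total = $359.66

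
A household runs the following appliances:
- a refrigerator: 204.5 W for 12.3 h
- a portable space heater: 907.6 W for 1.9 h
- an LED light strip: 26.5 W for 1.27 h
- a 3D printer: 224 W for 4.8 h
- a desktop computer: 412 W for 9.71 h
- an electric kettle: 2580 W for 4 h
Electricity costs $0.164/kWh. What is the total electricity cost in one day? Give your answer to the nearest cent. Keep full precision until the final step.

$3.23

refrigerator: 204.5 W × 12.3 h = 2,515 Wh = 2.515 kWh
portable space heater: 907.6 W × 1.9 h = 1,724 Wh = 1.724 kWh
LED light strip: 26.5 W × 1.27 h = 34 Wh = 0.03366 kWh
3D printer: 224 W × 4.8 h = 1,075 Wh = 1.075 kWh
desktop computer: 412 W × 9.71 h = 4,001 Wh = 4.001 kWh
electric kettle: 2580 W × 4 h = 10,320 Wh = 10.32 kWh
Total energy = 2.515 + 1.724 + 0.03366 + 1.075 + 4.001 + 10.32 = 19.67 kWh
Cost = 19.67 kWh × $0.164 = $3.23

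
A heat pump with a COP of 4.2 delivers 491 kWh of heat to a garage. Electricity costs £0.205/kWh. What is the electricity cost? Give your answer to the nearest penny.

£23.97

Electrical input = 491 kWh / 4.2 = 116.9 kWh
Cost = 116.9 × £0.205/kWh = £23.97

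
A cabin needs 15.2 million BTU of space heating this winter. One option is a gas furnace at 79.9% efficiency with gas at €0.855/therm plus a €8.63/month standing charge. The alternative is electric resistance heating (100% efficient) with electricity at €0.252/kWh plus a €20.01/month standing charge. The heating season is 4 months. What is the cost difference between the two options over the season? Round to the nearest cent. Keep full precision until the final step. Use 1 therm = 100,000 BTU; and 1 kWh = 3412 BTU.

€1005.49

Heat load = 15.2 × 10⁶ BTU = 15,200,000 BTU
Gas: input = 15,200,000 / 0.799 = 19,023,780 BTU = 190.2 therm → 190.2 × €0.855 = €162.65; + 4 × €8.63 standing = €197.17
Electric: 15,200,000 BTU / 3412 = 4,455 kWh → × €0.252 = €1,122.63; + 4 × €20.01 standing = €1,202.67
Difference = |€197.17 − €1,202.67| = €1,005.49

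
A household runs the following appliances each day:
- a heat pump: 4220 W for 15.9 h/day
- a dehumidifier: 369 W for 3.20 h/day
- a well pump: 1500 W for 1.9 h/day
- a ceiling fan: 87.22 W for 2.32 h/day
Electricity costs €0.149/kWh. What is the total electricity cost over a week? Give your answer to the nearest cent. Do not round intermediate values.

heat pump: 4220 W × 15.9 h × 7 d = 469,686 Wh = 469.7 kWh
dehumidifier: 369 W × 3.20 h × 7 d = 8,266 Wh = 8.266 kWh
well pump: 1500 W × 1.9 h × 7 d = 19,950 Wh = 19.95 kWh
ceiling fan: 87.22 W × 2.32 h × 7 d = 1,416 Wh = 1.416 kWh
Total energy = 469.7 + 8.266 + 19.95 + 1.416 = 499.3 kWh
Cost = 499.3 kWh × €0.149 = €74.40

€74.40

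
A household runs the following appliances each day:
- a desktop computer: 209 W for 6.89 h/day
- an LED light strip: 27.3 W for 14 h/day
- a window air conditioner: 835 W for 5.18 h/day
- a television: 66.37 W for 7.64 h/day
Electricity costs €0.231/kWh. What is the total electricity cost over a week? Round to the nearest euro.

desktop computer: 209 W × 6.89 h × 7 d = 10,080 Wh = 10.08 kWh
LED light strip: 27.3 W × 14 h × 7 d = 2,675 Wh = 2.675 kWh
window air conditioner: 835 W × 5.18 h × 7 d = 30,277 Wh = 30.28 kWh
television: 66.37 W × 7.64 h × 7 d = 3,549 Wh = 3.549 kWh
Total energy = 10.08 + 2.675 + 30.28 + 3.549 = 46.58 kWh
Cost = 46.58 kWh × €0.231 = €10.76 ≈ €11

€11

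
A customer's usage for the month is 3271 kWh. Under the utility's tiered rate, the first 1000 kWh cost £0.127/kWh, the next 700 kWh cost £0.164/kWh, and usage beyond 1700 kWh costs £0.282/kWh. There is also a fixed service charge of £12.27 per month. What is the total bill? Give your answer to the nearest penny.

First 1000 kWh × £0.127 = £127.00
Next 700 kWh × £0.164 = £114.80
Remaining 1571 kWh × £0.282 = £443.02
Energy charge = £684.82; + service £12.27 = £697.09

£697.09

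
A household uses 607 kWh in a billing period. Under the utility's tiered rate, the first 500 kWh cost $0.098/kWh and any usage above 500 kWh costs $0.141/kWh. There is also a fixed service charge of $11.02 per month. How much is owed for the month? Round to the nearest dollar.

First 500 kWh × $0.098 = $49.00
Remaining 107 kWh × $0.141 = $15.09
Energy charge = $64.09; + service $11.02 = $75.11 ≈ $75

$75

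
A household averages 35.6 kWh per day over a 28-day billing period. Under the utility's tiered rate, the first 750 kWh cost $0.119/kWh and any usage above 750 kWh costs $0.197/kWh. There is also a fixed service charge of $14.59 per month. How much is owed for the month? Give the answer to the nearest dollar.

$152

Usage = 35.6 kWh/day × 28 days = 996.8 kWh
First 750 kWh × $0.119 = $89.25
Remaining 246.8 kWh × $0.197 = $48.62
Energy charge = $137.87; + service $14.59 = $152.46 ≈ $152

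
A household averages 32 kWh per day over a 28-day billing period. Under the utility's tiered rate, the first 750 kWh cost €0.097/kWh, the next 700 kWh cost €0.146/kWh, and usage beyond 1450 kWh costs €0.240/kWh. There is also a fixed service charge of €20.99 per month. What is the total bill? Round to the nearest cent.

Usage = 32 kWh/day × 28 days = 896 kWh
First 750 kWh × €0.097 = €72.75
Next 146 kWh × €0.146 = €21.32
Remaining tier: 0 kWh (not reached)
Energy charge = €94.07; + service €20.99 = €115.06

€115.06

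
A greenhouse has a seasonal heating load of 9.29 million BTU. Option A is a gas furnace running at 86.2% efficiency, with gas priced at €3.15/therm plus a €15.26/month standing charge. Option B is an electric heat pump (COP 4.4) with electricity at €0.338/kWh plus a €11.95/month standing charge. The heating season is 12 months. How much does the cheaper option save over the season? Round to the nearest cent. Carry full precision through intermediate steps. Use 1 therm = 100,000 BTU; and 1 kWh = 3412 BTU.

Heat load = 9.29 × 10⁶ BTU = 9,290,000 BTU
Gas: input = 9,290,000 / 0.862 = 10,777,262 BTU = 107.8 therm → 107.8 × €3.15 = €339.48; + 12 × €15.26 standing = €522.60
Heat pump: 9,290,000 BTU / 3412 = 2,723 kWh heat; / 4.4 = 618.8 kWh in → × €0.338 = €209.16; + 12 × €11.95 standing = €352.56
Difference = |€522.60 − €352.56| = €170.05

€170.05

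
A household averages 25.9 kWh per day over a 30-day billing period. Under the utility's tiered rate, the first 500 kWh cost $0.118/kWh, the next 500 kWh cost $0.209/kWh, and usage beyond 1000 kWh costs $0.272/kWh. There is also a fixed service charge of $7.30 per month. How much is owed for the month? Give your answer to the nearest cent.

Usage = 25.9 kWh/day × 30 days = 777 kWh
First 500 kWh × $0.118 = $59.00
Next 277 kWh × $0.209 = $57.89
Remaining tier: 0 kWh (not reached)
Energy charge = $116.89; + service $7.30 = $124.19

$124.19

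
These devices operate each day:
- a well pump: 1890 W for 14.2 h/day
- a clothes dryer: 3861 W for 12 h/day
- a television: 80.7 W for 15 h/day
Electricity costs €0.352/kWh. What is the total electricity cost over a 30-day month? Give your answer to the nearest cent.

well pump: 1890 W × 14.2 h × 30 d = 805,140 Wh = 805.1 kWh
clothes dryer: 3861 W × 12 h × 30 d = 1,389,960 Wh = 1,390 kWh
television: 80.7 W × 15 h × 30 d = 36,315 Wh = 36.31 kWh
Total energy = 805.1 + 1,390 + 36.31 = 2,231 kWh
Cost = 2,231 kWh × €0.352 = €785.46

€785.46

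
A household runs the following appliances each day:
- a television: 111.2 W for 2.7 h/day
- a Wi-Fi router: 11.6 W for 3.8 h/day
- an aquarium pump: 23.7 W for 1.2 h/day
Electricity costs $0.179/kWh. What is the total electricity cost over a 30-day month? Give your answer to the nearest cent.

$2.00

television: 111.2 W × 2.7 h × 30 d = 9,007 Wh = 9.007 kWh
Wi-Fi router: 11.6 W × 3.8 h × 30 d = 1,322 Wh = 1.322 kWh
aquarium pump: 23.7 W × 1.2 h × 30 d = 853 Wh = 0.8532 kWh
Total energy = 9.007 + 1.322 + 0.8532 = 11.18 kWh
Cost = 11.18 kWh × $0.179 = $2.00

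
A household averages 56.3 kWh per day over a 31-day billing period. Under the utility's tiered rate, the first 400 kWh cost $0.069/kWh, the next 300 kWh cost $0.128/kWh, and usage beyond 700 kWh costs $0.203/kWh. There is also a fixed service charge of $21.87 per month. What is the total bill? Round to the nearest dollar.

$300

Usage = 56.3 kWh/day × 31 days = 1745.3 kWh
First 400 kWh × $0.069 = $27.60
Next 300 kWh × $0.128 = $38.40
Remaining 1045.3 kWh × $0.203 = $212.20
Energy charge = $278.20; + service $21.87 = $300.07 ≈ $300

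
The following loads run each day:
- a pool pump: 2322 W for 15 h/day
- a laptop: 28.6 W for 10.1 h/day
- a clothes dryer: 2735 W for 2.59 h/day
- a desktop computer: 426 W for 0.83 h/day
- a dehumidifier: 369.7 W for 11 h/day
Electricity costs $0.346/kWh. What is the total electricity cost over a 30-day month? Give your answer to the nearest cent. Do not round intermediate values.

$483.94

pool pump: 2322 W × 15 h × 30 d = 1,044,900 Wh = 1,045 kWh
laptop: 28.6 W × 10.1 h × 30 d = 8,666 Wh = 8.666 kWh
clothes dryer: 2735 W × 2.59 h × 30 d = 212,510 Wh = 212.5 kWh
desktop computer: 426 W × 0.83 h × 30 d = 10,607 Wh = 10.61 kWh
dehumidifier: 369.7 W × 11 h × 30 d = 122,001 Wh = 122 kWh
Total energy = 1,045 + 8.666 + 212.5 + 10.61 + 122 = 1,399 kWh
Cost = 1,399 kWh × $0.346 = $483.94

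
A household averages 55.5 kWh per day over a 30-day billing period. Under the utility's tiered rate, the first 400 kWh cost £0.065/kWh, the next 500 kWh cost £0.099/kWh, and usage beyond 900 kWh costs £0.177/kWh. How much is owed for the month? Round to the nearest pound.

Usage = 55.5 kWh/day × 30 days = 1665 kWh
First 400 kWh × £0.065 = £26.00
Next 500 kWh × £0.099 = £49.50
Remaining 765 kWh × £0.177 = £135.41
Total = £210.91 ≈ £211

£211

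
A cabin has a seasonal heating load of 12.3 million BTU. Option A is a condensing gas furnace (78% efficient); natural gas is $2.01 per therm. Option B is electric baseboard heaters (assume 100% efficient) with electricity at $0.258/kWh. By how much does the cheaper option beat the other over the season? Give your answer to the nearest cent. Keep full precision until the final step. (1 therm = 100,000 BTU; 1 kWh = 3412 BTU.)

Heat load = 12.3 × 10⁶ BTU = 12,300,000 BTU
Gas: input = 12,300,000 / 0.78 = 15,769,231 BTU = 157.7 therm → 157.7 × $2.01 = $316.96
Electric: 12,300,000 BTU / 3412 = 3,605 kWh → × $0.258 = $930.07
Difference = |$316.96 − $930.07| = $613.11

$613.11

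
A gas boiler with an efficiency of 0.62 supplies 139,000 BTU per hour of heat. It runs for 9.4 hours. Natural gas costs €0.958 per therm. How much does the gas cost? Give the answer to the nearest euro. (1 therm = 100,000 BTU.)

€20

Heat delivered = 139,000 BTU/h × 9.4 h = 1,306,600 BTU
Gas input = 1,306,600 / 0.62 = 2,107,419 BTU
= 2,107,419 / 100,000 = 21.07 therm
Cost = 21.07 × €0.958/therm = €20.19 ≈ €20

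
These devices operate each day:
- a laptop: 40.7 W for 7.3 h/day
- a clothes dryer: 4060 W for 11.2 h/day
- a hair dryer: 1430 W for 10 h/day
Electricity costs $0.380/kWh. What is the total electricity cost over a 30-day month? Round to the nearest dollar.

laptop: 40.7 W × 7.3 h × 30 d = 8,913 Wh = 8.913 kWh
clothes dryer: 4060 W × 11.2 h × 30 d = 1,364,160 Wh = 1,364 kWh
hair dryer: 1430 W × 10 h × 30 d = 429,000 Wh = 429 kWh
Total energy = 8.913 + 1,364 + 429 = 1,802 kWh
Cost = 1,802 kWh × $0.380 = $684.79 ≈ $685

$685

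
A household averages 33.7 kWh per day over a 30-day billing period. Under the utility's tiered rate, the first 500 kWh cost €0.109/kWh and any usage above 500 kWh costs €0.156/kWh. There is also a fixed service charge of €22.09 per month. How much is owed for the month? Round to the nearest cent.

€156.31

Usage = 33.7 kWh/day × 30 days = 1011 kWh
First 500 kWh × €0.109 = €54.50
Remaining 511 kWh × €0.156 = €79.72
Energy charge = €134.22; + service €22.09 = €156.31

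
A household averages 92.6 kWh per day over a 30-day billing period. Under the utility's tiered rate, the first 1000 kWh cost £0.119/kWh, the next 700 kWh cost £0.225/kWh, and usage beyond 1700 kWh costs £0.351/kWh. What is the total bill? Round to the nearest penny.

£654.88

Usage = 92.6 kWh/day × 30 days = 2778 kWh
First 1000 kWh × £0.119 = £119.00
Next 700 kWh × £0.225 = £157.50
Remaining 1078 kWh × £0.351 = £378.38
Total = £654.88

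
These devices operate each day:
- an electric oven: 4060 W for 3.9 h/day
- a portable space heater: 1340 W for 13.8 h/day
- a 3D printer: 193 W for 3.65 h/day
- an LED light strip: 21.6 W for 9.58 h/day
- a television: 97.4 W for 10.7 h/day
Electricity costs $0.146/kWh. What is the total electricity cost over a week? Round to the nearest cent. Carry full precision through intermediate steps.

electric oven: 4060 W × 3.9 h × 7 d = 110,838 Wh = 110.8 kWh
portable space heater: 1340 W × 13.8 h × 7 d = 129,444 Wh = 129.4 kWh
3D printer: 193 W × 3.65 h × 7 d = 4,931 Wh = 4.931 kWh
LED light strip: 21.6 W × 9.58 h × 7 d = 1,448 Wh = 1.448 kWh
television: 97.4 W × 10.7 h × 7 d = 7,295 Wh = 7.295 kWh
Total energy = 110.8 + 129.4 + 4.931 + 1.448 + 7.295 = 254 kWh
Cost = 254 kWh × $0.146 = $37.08

$37.08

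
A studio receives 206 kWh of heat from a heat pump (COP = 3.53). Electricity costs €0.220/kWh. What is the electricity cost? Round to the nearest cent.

Electrical input = 206 kWh / 3.53 = 58.36 kWh
Cost = 58.36 × €0.220/kWh = €12.84

€12.84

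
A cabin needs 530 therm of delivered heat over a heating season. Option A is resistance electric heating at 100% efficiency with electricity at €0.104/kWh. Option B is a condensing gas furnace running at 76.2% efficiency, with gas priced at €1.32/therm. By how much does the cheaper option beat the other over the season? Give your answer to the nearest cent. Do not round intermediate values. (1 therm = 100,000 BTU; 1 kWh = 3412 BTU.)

€697.36

Heat load = 530 therm × 100,000 = 53,000,000 BTU
Gas: input = 53,000,000 / 0.762 = 69,553,806 BTU = 695.5 therm → 695.5 × €1.32 = €918.11
Electric: 53,000,000 BTU / 3412 = 15,530 kWh → × €0.104 = €1,615.47
Difference = |€918.11 − €1,615.47| = €697.36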